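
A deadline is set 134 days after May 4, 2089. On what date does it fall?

September 15, 2089

May has 31 days: +28 → Jun 1, 2089 (106 left).
Jun has 30 days: +30 → Jul 1, 2089 (76 left).
Jul has 31 days: +31 → Aug 1, 2089 (45 left).
Aug has 31 days: +31 → Sep 1, 2089 (14 left).
+14 → Sep 15, 2089.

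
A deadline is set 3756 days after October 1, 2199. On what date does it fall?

January 13, 2210

+365 (one year) → Oct 1, 2200 (3391 left).
+365 (one year) → Oct 1, 2201 (3026 left).
+365 (one year) → Oct 1, 2202 (2661 left).
+365 (one year) → Oct 1, 2203 (2296 left).
+366 (one year; includes Feb 29, 2204) → Oct 1, 2204 (1930 left).
+365 (one year) → Oct 1, 2205 (1565 left).
+365 (one year) → Oct 1, 2206 (1200 left).
+365 (one year) → Oct 1, 2207 (835 left).
+366 (one year; includes Feb 29, 2208) → Oct 1, 2208 (469 left).
+365 (one year) → Oct 1, 2209 (104 left).
Oct has 31 days: +31 → Nov 1, 2209 (73 left).
Nov has 30 days: +30 → Dec 1, 2209 (43 left).
Dec has 31 days: +31 → Jan 1, 2210 (12 left).
+12 → Jan 13, 2210.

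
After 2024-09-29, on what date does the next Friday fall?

October 4, 2024

Sep 29, 2024 is a Sunday.
From Sunday to the next Friday is 5 days.
Sep 29, 2024 + 5 = Oct 4, 2024.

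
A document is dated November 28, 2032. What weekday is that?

Sunday

January 1, 2032 is a Thursday.
Jan 1, 2032 → Feb 1, 2032: 31 days (January has 31).
Feb 1, 2032 → Mar 1, 2032: 29 days (February has 29).
Mar 1, 2032 → Apr 1, 2032: 31 days (March has 31).
Apr 1, 2032 → May 1, 2032: 30 days (April has 30).
May 1, 2032 → Jun 1, 2032: 31 days (May has 31).
Jun 1, 2032 → Jul 1, 2032: 30 days (June has 30).
Jul 1, 2032 → Aug 1, 2032: 31 days (July has 31).
Aug 1, 2032 → Sep 1, 2032: 31 days (August has 31).
Sep 1, 2032 → Oct 1, 2032: 30 days (September has 30).
Oct 1, 2032 → Nov 1, 2032: 31 days (October has 31).
Nov 1, 2032 → Nov 28, 2032: 27 days.
Total: 332 days.
332 mod 7 = 3, so Thursday + 3 = Sunday.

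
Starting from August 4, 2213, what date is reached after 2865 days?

+365 (one year) → Aug 4, 2214 (2500 left).
+365 (one year) → Aug 4, 2215 (2135 left).
+366 (one year; includes Feb 29, 2216) → Aug 4, 2216 (1769 left).
+365 (one year) → Aug 4, 2217 (1404 left).
+365 (one year) → Aug 4, 2218 (1039 left).
+365 (one year) → Aug 4, 2219 (674 left).
+366 (one year; includes Feb 29, 2220) → Aug 4, 2220 (308 left).
Aug has 31 days: +28 → Sep 1, 2220 (280 left).
Sep has 30 days: +30 → Oct 1, 2220 (250 left).
Oct has 31 days: +31 → Nov 1, 2220 (219 left).
Nov has 30 days: +30 → Dec 1, 2220 (189 left).
Dec has 31 days: +31 → Jan 1, 2221 (158 left).
Jan has 31 days: +31 → Feb 1, 2221 (127 left).
Feb has 28 days: +28 → Mar 1, 2221 (99 left).
Mar has 31 days: +31 → Apr 1, 2221 (68 left).
Apr has 30 days: +30 → May 1, 2221 (38 left).
May has 31 days: +31 → Jun 1, 2221 (7 left).
+7 → Jun 8, 2221.

June 8, 2221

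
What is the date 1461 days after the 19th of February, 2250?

February 19, 2254

+365 (one year) → Feb 19, 2251 (1096 left).
+365 (one year) → Feb 19, 2252 (731 left).
+366 (one year; includes Feb 29, 2252) → Feb 19, 2253 (365 left).
Feb has 28 days: +10 → Mar 1, 2253 (355 left).
Mar has 31 days: +31 → Apr 1, 2253 (324 left).
Apr has 30 days: +30 → May 1, 2253 (294 left).
May has 31 days: +31 → Jun 1, 2253 (263 left).
Jun has 30 days: +30 → Jul 1, 2253 (233 left).
Jul has 31 days: +31 → Aug 1, 2253 (202 left).
Aug has 31 days: +31 → Sep 1, 2253 (171 left).
Sep has 30 days: +30 → Oct 1, 2253 (141 left).
Oct has 31 days: +31 → Nov 1, 2253 (110 left).
Nov has 30 days: +30 → Dec 1, 2253 (80 left).
Dec has 31 days: +31 → Jan 1, 2254 (49 left).
Jan has 31 days: +31 → Feb 1, 2254 (18 left).
+18 → Feb 19, 2254.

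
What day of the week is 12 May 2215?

Friday

Doomsday rule: the anchor day for the 2200s is Friday. For year 15: 15÷12 = 1 r 3, and 3÷4 = 0, so 1+3+0 = 4.
Friday + 4 ≡ Tuesday — that's 2215's doomsday.
In May the doomsday date is May 9.
May 12 is 3 days after May 9; 3 mod 7 = 3, so Tuesday + 3 = Friday.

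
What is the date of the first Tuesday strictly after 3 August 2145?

August 10, 2145

Aug 3, 2145 is a Tuesday.
From Tuesday to the next Tuesday is 7 days.
Aug 3, 2145 + 7 = Aug 10, 2145.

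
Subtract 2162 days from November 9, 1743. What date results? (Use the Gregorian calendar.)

−365 (one year) → Nov 9, 1742 (1797 left).
−365 (one year) → Nov 9, 1741 (1432 left).
−365 (one year) → Nov 9, 1740 (1067 left).
−366 (one year; includes Feb 29, 1740) → Nov 9, 1739 (701 left).
−365 (one year) → Nov 9, 1738 (336 left).
−9 → Oct 31, 1738 (end of Oct, 31 days; 327 left).
−31 → Sep 30, 1738 (end of Sep, 30 days; 296 left).
−30 → Aug 31, 1738 (end of Aug, 31 days; 266 left).
−31 → Jul 31, 1738 (end of Jul, 31 days; 235 left).
−31 → Jun 30, 1738 (end of Jun, 30 days; 204 left).
−30 → May 31, 1738 (end of May, 31 days; 174 left).
−31 → Apr 30, 1738 (end of Apr, 30 days; 143 left).
−30 → Mar 31, 1738 (end of Mar, 31 days; 113 left).
−31 → Feb 28, 1738 (end of Feb, 28 days; 82 left).
−28 → Jan 31, 1738 (end of Jan, 31 days; 54 left).
−31 → Dec 31, 1737 (end of Dec, 31 days; 23 left).
−23 → Dec 8, 1737.

December 8, 1737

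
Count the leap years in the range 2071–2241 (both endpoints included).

41

Multiples of 4 in [2071,2241]: 43.
Of those, multiples of 100: 2 (not leap unless ÷400).
Multiples of 400: 0.
Leap years = 43 − 2 + 0 = 41.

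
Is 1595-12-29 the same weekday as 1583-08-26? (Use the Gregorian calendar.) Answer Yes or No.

From Aug 26, 1583 to Dec 29, 1595 is 4508 days.
4508 mod 7 = 0, so they are the same weekday.
(Aug 26, 1583 is a Friday; Dec 29, 1595 is a Friday.)

Yes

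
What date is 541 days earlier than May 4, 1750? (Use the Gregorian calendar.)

−365 (one year) → May 4, 1749 (176 left).
−4 → Apr 30, 1749 (end of Apr, 30 days; 172 left).
−30 → Mar 31, 1749 (end of Mar, 31 days; 142 left).
−31 → Feb 28, 1749 (end of Feb, 28 days; 111 left).
−28 → Jan 31, 1749 (end of Jan, 31 days; 83 left).
−31 → Dec 31, 1748 (end of Dec, 31 days; 52 left).
−31 → Nov 30, 1748 (end of Nov, 30 days; 21 left).
−21 → Nov 9, 1748.

November 9, 1748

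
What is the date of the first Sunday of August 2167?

August 1, 2167 is a Saturday.
The first Sunday is therefore August 2 (1 days later).

August 2, 2167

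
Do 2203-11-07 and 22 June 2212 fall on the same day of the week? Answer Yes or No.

From Nov 7, 2203 to Jun 22, 2212 is 3150 days.
3150 mod 7 = 0, so they are the same weekday.
(Nov 7, 2203 is a Monday; Jun 22, 2212 is a Monday.)

Yes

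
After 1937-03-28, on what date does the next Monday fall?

Mar 28, 1937 is a Sunday.
From Sunday to the next Monday is 1 day.
Mar 28, 1937 + 1 = Mar 29, 1937.

March 29, 1937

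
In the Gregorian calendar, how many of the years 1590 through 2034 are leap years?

Multiples of 4 in [1590,2034]: 111.
Of those, multiples of 100: 5 (not leap unless ÷400).
Multiples of 400: 2.
Leap years = 111 − 5 + 2 = 108.

108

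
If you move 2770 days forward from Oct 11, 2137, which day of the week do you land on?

Wednesday

First find the weekday of Oct 11, 2137. Doomsday rule: the anchor day for the 2100s is Sunday. For year 37: 37÷12 = 3 r 1, and 1÷4 = 0, so 3+1+0 = 4.
Sunday + 4 ≡ Thursday — that's 2137's doomsday.
In October the doomsday date is Oct 10.
Oct 11 is 1 day after Oct 10; 1 mod 7 = 1, so Thursday + 1 = Friday.
2770 mod 7 = 5, so 2770 days after a Friday is Friday + 5 = Wednesday.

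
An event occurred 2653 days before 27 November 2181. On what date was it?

−365 (one year) → Nov 27, 2180 (2288 left).
−366 (one year; includes Feb 29, 2180) → Nov 27, 2179 (1922 left).
−365 (one year) → Nov 27, 2178 (1557 left).
−365 (one year) → Nov 27, 2177 (1192 left).
−365 (one year) → Nov 27, 2176 (827 left).
−366 (one year; includes Feb 29, 2176) → Nov 27, 2175 (461 left).
−365 (one year) → Nov 27, 2174 (96 left).
−27 → Oct 31, 2174 (end of Oct, 31 days; 69 left).
−31 → Sep 30, 2174 (end of Sep, 30 days; 38 left).
−30 → Aug 31, 2174 (end of Aug, 31 days; 8 left).
−8 → Aug 23, 2174.

August 23, 2174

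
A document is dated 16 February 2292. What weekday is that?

Doomsday rule: the anchor day for the 2200s is Friday. For year 92: 92÷12 = 7 r 8, and 8÷4 = 2, so 7+8+2 = 17.
Friday + 17 ≡ Monday — that's 2292's doomsday.
In February the doomsday date is Feb 29 (2292 is a leap year (divisible by 4)).
Feb 16 is 13 days before Feb 29; 13 mod 7 = 6, so Monday − 6 = Tuesday.

Tuesday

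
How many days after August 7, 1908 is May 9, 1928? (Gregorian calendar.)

7215

Aug 7, 1908 → Aug 7, 1909: 365 days.
Aug 7, 1909 → Aug 7, 1910: 365 days.
Aug 7, 1910 → Aug 7, 1911: 365 days.
Aug 7, 1911 → Aug 7, 1912: 366 days (Feb 29, 1912 is in that span).
Aug 7, 1912 → Aug 7, 1913: 365 days.
Aug 7, 1913 → Aug 7, 1914: 365 days.
Aug 7, 1914 → Aug 7, 1915: 365 days.
Aug 7, 1915 → Aug 7, 1916: 366 days (Feb 29, 1916 is in that span).
Aug 7, 1916 → Aug 7, 1917: 365 days.
Aug 7, 1917 → Aug 7, 1918: 365 days.
Aug 7, 1918 → Aug 7, 1919: 365 days.
Aug 7, 1919 → Aug 7, 1920: 366 days (Feb 29, 1920 is in that span).
Aug 7, 1920 → Aug 7, 1921: 365 days.
Aug 7, 1921 → Aug 7, 1922: 365 days.
Aug 7, 1922 → Aug 7, 1923: 365 days.
Aug 7, 1923 → Aug 7, 1924: 366 days (Feb 29, 1924 is in that span).
Aug 7, 1924 → Aug 7, 1925: 365 days.
Aug 7, 1925 → Aug 7, 1926: 365 days.
Aug 7, 1926 → Aug 7, 1927: 365 days.
Aug 7, 1927 → Sep 7, 1927: 31 days (August has 31).
Sep 7, 1927 → Oct 7, 1927: 30 days (September has 30).
Oct 7, 1927 → Nov 7, 1927: 31 days (October has 31).
Nov 7, 1927 → Dec 7, 1927: 30 days (November has 30).
Dec 7, 1927 → Jan 7, 1928: 31 days (December has 31).
Jan 7, 1928 → Feb 7, 1928: 31 days (January has 31).
Feb 7, 1928 → Mar 7, 1928: 29 days (February has 29).
Mar 7, 1928 → Apr 7, 1928: 31 days (March has 31).
Apr 7, 1928 → May 7, 1928: 30 days (April has 30).
May 7, 1928 → May 9, 1928: 2 days.
Total: 7215 days.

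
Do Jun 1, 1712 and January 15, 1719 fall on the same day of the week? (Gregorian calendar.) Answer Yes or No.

No

From Jun 1, 1712 to Jan 15, 1719 is 2419 days.
2419 mod 7 = 4, so they are different weekdays.
(Jun 1, 1712 is a Wednesday; Jan 15, 1719 is a Sunday.)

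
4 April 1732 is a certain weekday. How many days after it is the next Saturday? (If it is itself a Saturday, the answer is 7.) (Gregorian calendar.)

Apr 4, 1732 is a Friday.
From Friday to the next Saturday is 1 day.

1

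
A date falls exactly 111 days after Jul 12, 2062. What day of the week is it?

First find the weekday of Jul 12, 2062. Doomsday rule: the anchor day for the 2000s is Tuesday. For year 62: 62÷12 = 5 r 2, and 2÷4 = 0, so 5+2+0 = 7.
Tuesday + 7 ≡ Tuesday — that's 2062's doomsday.
In July the doomsday date is Jul 11.
Jul 12 is 1 day after Jul 11; 1 mod 7 = 1, so Tuesday + 1 = Wednesday.
111 mod 7 = 6, so 111 days after a Wednesday is Wednesday + 6 = Tuesday.

Tuesday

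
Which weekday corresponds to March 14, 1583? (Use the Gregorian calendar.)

Monday

Doomsday rule: the anchor day for the 1500s is Wednesday. For year 83: 83÷12 = 6 r 11, and 11÷4 = 2, so 6+11+2 = 19.
Wednesday + 19 ≡ Monday — that's 1583's doomsday.
In March the doomsday date is Mar 14.
Mar 14 is the doomsday itself: Monday.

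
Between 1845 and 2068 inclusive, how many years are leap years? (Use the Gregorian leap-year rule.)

Multiples of 4 in [1845,2068]: 56.
Of those, multiples of 100: 2 (not leap unless ÷400).
Multiples of 400: 1.
Leap years = 56 − 2 + 1 = 55.

55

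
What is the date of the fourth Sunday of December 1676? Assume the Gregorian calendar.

December 27, 1676

December 1, 1676 is a Tuesday.
The first Sunday is therefore December 6 (5 days later).
The fourth Sunday is 6 + 3×7 = December 27.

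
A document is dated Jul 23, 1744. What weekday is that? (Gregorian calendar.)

Thursday

Doomsday rule: the anchor day for the 1700s is Sunday. For year 44: 44÷12 = 3 r 8, and 8÷4 = 2, so 3+8+2 = 13.
Sunday + 13 ≡ Saturday — that's 1744's doomsday.
In July the doomsday date is Jul 11.
Jul 23 is 12 days after Jul 11; 12 mod 7 = 5, so Saturday + 5 = Thursday.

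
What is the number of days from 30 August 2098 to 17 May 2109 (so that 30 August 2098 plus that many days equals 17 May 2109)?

Aug 30, 2098 → Aug 30, 2099: 365 days.
Aug 30, 2099 → Aug 30, 2100: 365 days.
Aug 30, 2100 → Aug 30, 2101: 365 days.
Aug 30, 2101 → Aug 30, 2102: 365 days.
Aug 30, 2102 → Aug 30, 2103: 365 days.
Aug 30, 2103 → Aug 30, 2104: 366 days (Feb 29, 2104 is in that span).
Aug 30, 2104 → Aug 30, 2105: 365 days.
Aug 30, 2105 → Aug 30, 2106: 365 days.
Aug 30, 2106 → Aug 30, 2107: 365 days.
Aug 30, 2107 → Aug 30, 2108: 366 days (Feb 29, 2108 is in that span).
Aug 30, 2108 → Sep 30, 2108: 31 days (August has 31).
Sep 30, 2108 → Oct 30, 2108: 30 days (September has 30).
Oct 30, 2108 → Nov 30, 2108: 31 days (October has 31).
Nov 30, 2108 → Dec 30, 2108: 30 days (November has 30).
Dec 30, 2108 → Jan 30, 2109: 31 days (December has 31).
Jan 30, 2109 → Feb 28, 2109: 29 days (January has 31).
Feb 28, 2109 → Mar 28, 2109: 28 days (February has 28).
Mar 28, 2109 → Apr 28, 2109: 31 days (March has 31).
Apr 28, 2109 → May 17, 2109: 19 days.
Total: 3912 days.

3912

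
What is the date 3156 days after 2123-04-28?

+366 (one year; includes Feb 29, 2124) → Apr 28, 2124 (2790 left).
+365 (one year) → Apr 28, 2125 (2425 left).
+365 (one year) → Apr 28, 2126 (2060 left).
+365 (one year) → Apr 28, 2127 (1695 left).
+366 (one year; includes Feb 29, 2128) → Apr 28, 2128 (1329 left).
+365 (one year) → Apr 28, 2129 (964 left).
+365 (one year) → Apr 28, 2130 (599 left).
+365 (one year) → Apr 28, 2131 (234 left).
Apr has 30 days: +3 → May 1, 2131 (231 left).
May has 31 days: +31 → Jun 1, 2131 (200 left).
Jun has 30 days: +30 → Jul 1, 2131 (170 left).
Jul has 31 days: +31 → Aug 1, 2131 (139 left).
Aug has 31 days: +31 → Sep 1, 2131 (108 left).
Sep has 30 days: +30 → Oct 1, 2131 (78 left).
Oct has 31 days: +31 → Nov 1, 2131 (47 left).
Nov has 30 days: +30 → Dec 1, 2131 (17 left).
+17 → Dec 18, 2131.

December 18, 2131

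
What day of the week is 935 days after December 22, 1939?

First find the weekday of Dec 22, 1939. Doomsday rule: the anchor day for the 1900s is Wednesday. For year 39: 39÷12 = 3 r 3, and 3÷4 = 0, so 3+3+0 = 6.
Wednesday + 6 ≡ Tuesday — that's 1939's doomsday.
In December the doomsday date is Dec 12.
Dec 22 is 10 days after Dec 12; 10 mod 7 = 3, so Tuesday + 3 = Friday.
935 mod 7 = 4, so 935 days after a Friday is Friday + 4 = Tuesday.

Tuesday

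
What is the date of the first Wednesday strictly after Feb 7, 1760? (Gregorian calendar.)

February 13, 1760

Feb 7, 1760 is a Thursday.
From Thursday to the next Wednesday is 6 days.
Feb 7, 1760 + 6 = Feb 13, 1760.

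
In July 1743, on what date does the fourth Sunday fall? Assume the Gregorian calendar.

July 1, 1743 is a Monday.
The first Sunday is therefore July 7 (6 days later).
The fourth Sunday is 7 + 3×7 = July 28.

July 28, 1743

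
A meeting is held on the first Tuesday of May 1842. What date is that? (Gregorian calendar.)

May 3, 1842

May 1, 1842 is a Sunday.
The first Tuesday is therefore May 3 (2 days later).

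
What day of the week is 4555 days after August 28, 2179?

Aug 28, 2179 is a Saturday.
4555 mod 7 = 5, so 4555 days after a Saturday is Saturday + 5 = Thursday.

Thursday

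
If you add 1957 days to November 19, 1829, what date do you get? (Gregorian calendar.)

March 30, 1835

+365 (one year) → Nov 19, 1830 (1592 left).
+365 (one year) → Nov 19, 1831 (1227 left).
+366 (one year; includes Feb 29, 1832) → Nov 19, 1832 (861 left).
+365 (one year) → Nov 19, 1833 (496 left).
+365 (one year) → Nov 19, 1834 (131 left).
Nov has 30 days: +12 → Dec 1, 1834 (119 left).
Dec has 31 days: +31 → Jan 1, 1835 (88 left).
Jan has 31 days: +31 → Feb 1, 1835 (57 left).
Feb has 28 days: +28 → Mar 1, 1835 (29 left).
+29 → Mar 30, 1835.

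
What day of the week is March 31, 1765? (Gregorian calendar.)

Sunday

Doomsday rule: the anchor day for the 1700s is Sunday. For year 65: 65÷12 = 5 r 5, and 5÷4 = 1, so 5+5+1 = 11.
Sunday + 11 ≡ Thursday — that's 1765's doomsday.
In March the doomsday date is Mar 14.
Mar 31 is 17 days after Mar 14; 17 mod 7 = 3, so Thursday + 3 = Sunday.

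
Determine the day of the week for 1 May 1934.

Tuesday

Doomsday rule: the anchor day for the 1900s is Wednesday. For year 34: 34÷12 = 2 r 10, and 10÷4 = 2, so 2+10+2 = 14.
Wednesday + 14 ≡ Wednesday — that's 1934's doomsday.
In May the doomsday date is May 9.
May 1 is 8 days before May 9; 8 mod 7 = 1, so Wednesday − 1 = Tuesday.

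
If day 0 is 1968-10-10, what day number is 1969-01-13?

95

Oct 10, 1968 → Nov 10, 1968: 31 days (October has 31).
Nov 10, 1968 → Dec 10, 1968: 30 days (November has 30).
Dec 10, 1968 → Jan 10, 1969: 31 days (December has 31).
Jan 10, 1969 → Jan 13, 1969: 3 days.
Total: 95 days.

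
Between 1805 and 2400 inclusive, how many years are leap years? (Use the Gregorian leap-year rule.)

Multiples of 4 in [1805,2400]: 149.
Of those, multiples of 100: 6 (not leap unless ÷400).
Multiples of 400: 2.
Leap years = 149 − 6 + 2 = 145.

145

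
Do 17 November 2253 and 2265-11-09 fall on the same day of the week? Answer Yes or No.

Yes

From Nov 17, 2253 to Nov 9, 2265 is 4375 days.
4375 mod 7 = 0, so they are the same weekday.
(Nov 17, 2253 is a Thursday; Nov 9, 2265 is a Thursday.)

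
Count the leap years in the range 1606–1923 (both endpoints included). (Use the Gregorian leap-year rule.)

Multiples of 4 in [1606,1923]: 79.
Of those, multiples of 100: 3 (not leap unless ÷400).
Multiples of 400: 0.
Leap years = 79 − 3 + 0 = 76.

76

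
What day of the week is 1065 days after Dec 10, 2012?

Tuesday

First find the weekday of Dec 10, 2012. Doomsday rule: the anchor day for the 2000s is Tuesday. For year 12: 12÷12 = 1 r 0, and 0÷4 = 0, so 1+0+0 = 1.
Tuesday + 1 ≡ Wednesday — that's 2012's doomsday.
In December the doomsday date is Dec 12.
Dec 10 is 2 days before Dec 12; 2 mod 7 = 2, so Wednesday − 2 = Monday.
1065 mod 7 = 1, so 1065 days after a Monday is Monday + 1 = Tuesday.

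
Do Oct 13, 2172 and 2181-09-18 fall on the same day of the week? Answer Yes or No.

Yes

From Oct 13, 2172 to Sep 18, 2181 is 3262 days.
3262 mod 7 = 0, so they are the same weekday.
(Oct 13, 2172 is a Tuesday; Sep 18, 2181 is a Tuesday.)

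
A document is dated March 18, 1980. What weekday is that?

January 1, 1980 is a Tuesday.
Jan 1, 1980 → Feb 1, 1980: 31 days (January has 31).
Feb 1, 1980 → Mar 1, 1980: 29 days (February has 29).
Mar 1, 1980 → Mar 18, 1980: 17 days.
Total: 77 days.
77 mod 7 = 0, so Tuesday + 0 = Tuesday.

Tuesday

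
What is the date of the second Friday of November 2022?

November 1, 2022 is a Tuesday.
The first Friday is therefore November 4 (3 days later).
The second Friday is 4 + 1×7 = November 11.

November 11, 2022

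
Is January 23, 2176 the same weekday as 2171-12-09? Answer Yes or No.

From Dec 9, 2171 to Jan 23, 2176 is 1506 days.
1506 mod 7 = 1, so they are different weekdays.
(Dec 9, 2171 is a Monday; Jan 23, 2176 is a Tuesday.)

No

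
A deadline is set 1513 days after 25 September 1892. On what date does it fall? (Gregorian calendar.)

November 16, 1896

+365 (one year) → Sep 25, 1893 (1148 left).
+365 (one year) → Sep 25, 1894 (783 left).
+365 (one year) → Sep 25, 1895 (418 left).
+366 (one year; includes Feb 29, 1896) → Sep 25, 1896 (52 left).
Sep has 30 days: +6 → Oct 1, 1896 (46 left).
Oct has 31 days: +31 → Nov 1, 1896 (15 left).
+15 → Nov 16, 1896.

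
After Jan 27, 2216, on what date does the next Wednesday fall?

January 31, 2216

Jan 27, 2216 is a Saturday.
From Saturday to the next Wednesday is 4 days.
Jan 27, 2216 + 4 = Jan 31, 2216.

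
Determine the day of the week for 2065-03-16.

Monday

Doomsday rule: the anchor day for the 2000s is Tuesday. For year 65: 65÷12 = 5 r 5, and 5÷4 = 1, so 5+5+1 = 11.
Tuesday + 11 ≡ Saturday — that's 2065's doomsday.
In March the doomsday date is Mar 14.
Mar 16 is 2 days after Mar 14; 2 mod 7 = 2, so Saturday + 2 = Monday.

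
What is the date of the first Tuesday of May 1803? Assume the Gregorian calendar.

May 3, 1803

May 1, 1803 is a Sunday.
The first Tuesday is therefore May 3 (2 days later).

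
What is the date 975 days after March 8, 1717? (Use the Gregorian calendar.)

November 8, 1719

+365 (one year) → Mar 8, 1718 (610 left).
+365 (one year) → Mar 8, 1719 (245 left).
Mar has 31 days: +24 → Apr 1, 1719 (221 left).
Apr has 30 days: +30 → May 1, 1719 (191 left).
May has 31 days: +31 → Jun 1, 1719 (160 left).
Jun has 30 days: +30 → Jul 1, 1719 (130 left).
Jul has 31 days: +31 → Aug 1, 1719 (99 left).
Aug has 31 days: +31 → Sep 1, 1719 (68 left).
Sep has 30 days: +30 → Oct 1, 1719 (38 left).
Oct has 31 days: +31 → Nov 1, 1719 (7 left).
+7 → Nov 8, 1719.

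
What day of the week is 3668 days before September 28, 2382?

Sep 28, 2382 is a Tuesday.
3668 mod 7 = 0, so 3668 days before a Tuesday is Tuesday − 0 = Tuesday.

Tuesday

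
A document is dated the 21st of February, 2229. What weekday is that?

January 1, 2229 is a Thursday.
Jan 1, 2229 → Feb 1, 2229: 31 days (January has 31).
Feb 1, 2229 → Feb 21, 2229: 20 days.
Total: 51 days.
51 mod 7 = 2, so Thursday + 2 = Saturday.

Saturday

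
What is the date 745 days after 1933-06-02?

+365 (one year) → Jun 2, 1934 (380 left).
Jun has 30 days: +29 → Jul 1, 1934 (351 left).
Jul has 31 days: +31 → Aug 1, 1934 (320 left).
Aug has 31 days: +31 → Sep 1, 1934 (289 left).
Sep has 30 days: +30 → Oct 1, 1934 (259 left).
Oct has 31 days: +31 → Nov 1, 1934 (228 left).
Nov has 30 days: +30 → Dec 1, 1934 (198 left).
Dec has 31 days: +31 → Jan 1, 1935 (167 left).
Jan has 31 days: +31 → Feb 1, 1935 (136 left).
Feb has 28 days: +28 → Mar 1, 1935 (108 left).
Mar has 31 days: +31 → Apr 1, 1935 (77 left).
Apr has 30 days: +30 → May 1, 1935 (47 left).
May has 31 days: +31 → Jun 1, 1935 (16 left).
+16 → Jun 17, 1935.

June 17, 1935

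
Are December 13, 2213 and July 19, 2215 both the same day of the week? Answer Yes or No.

No

From Dec 13, 2213 to Jul 19, 2215 is 583 days.
583 mod 7 = 2, so they are different weekdays.
(Dec 13, 2213 is a Monday; Jul 19, 2215 is a Wednesday.)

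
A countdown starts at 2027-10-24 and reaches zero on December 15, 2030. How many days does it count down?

Oct 24, 2027 → Oct 24, 2028: 366 days (Feb 29, 2028 is in that span).
Oct 24, 2028 → Oct 24, 2029: 365 days.
Oct 24, 2029 → Oct 24, 2030: 365 days.
Oct 24, 2030 → Nov 24, 2030: 31 days (October has 31).
Nov 24, 2030 → Dec 15, 2030: 21 days.
Total: 1148 days.

1148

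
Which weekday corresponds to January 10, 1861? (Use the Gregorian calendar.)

Thursday

Doomsday rule: the anchor day for the 1800s is Friday. For year 61: 61÷12 = 5 r 1, and 1÷4 = 0, so 5+1+0 = 6.
Friday + 6 ≡ Thursday — that's 1861's doomsday.
In January the doomsday date is Jan 3 (1861 is not a leap year).
Jan 10 is 7 days after Jan 3; 7 mod 7 = 0, so Thursday + 0 = Thursday.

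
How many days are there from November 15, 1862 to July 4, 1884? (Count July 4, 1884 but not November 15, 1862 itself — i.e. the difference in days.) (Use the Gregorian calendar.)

Nov 15, 1862 → Nov 15, 1863: 365 days.
Nov 15, 1863 → Nov 15, 1864: 366 days (Feb 29, 1864 is in that span).
Nov 15, 1864 → Nov 15, 1865: 365 days.
Nov 15, 1865 → Nov 15, 1866: 365 days.
Nov 15, 1866 → Nov 15, 1867: 365 days.
Nov 15, 1867 → Nov 15, 1868: 366 days (Feb 29, 1868 is in that span).
Nov 15, 1868 → Nov 15, 1869: 365 days.
Nov 15, 1869 → Nov 15, 1870: 365 days.
Nov 15, 1870 → Nov 15, 1871: 365 days.
Nov 15, 1871 → Nov 15, 1872: 366 days (Feb 29, 1872 is in that span).
Nov 15, 1872 → Nov 15, 1873: 365 days.
Nov 15, 1873 → Nov 15, 1874: 365 days.
Nov 15, 1874 → Nov 15, 1875: 365 days.
Nov 15, 1875 → Nov 15, 1876: 366 days (Feb 29, 1876 is in that span).
Nov 15, 1876 → Nov 15, 1877: 365 days.
Nov 15, 1877 → Nov 15, 1878: 365 days.
Nov 15, 1878 → Nov 15, 1879: 365 days.
Nov 15, 1879 → Nov 15, 1880: 366 days (Feb 29, 1880 is in that span).
Nov 15, 1880 → Nov 15, 1881: 365 days.
Nov 15, 1881 → Nov 15, 1882: 365 days.
Nov 15, 1882 → Nov 15, 1883: 365 days.
Nov 15, 1883 → Dec 15, 1883: 30 days (November has 30).
Dec 15, 1883 → Jan 15, 1884: 31 days (December has 31).
Jan 15, 1884 → Feb 15, 1884: 31 days (January has 31).
Feb 15, 1884 → Mar 15, 1884: 29 days (February has 29).
Mar 15, 1884 → Apr 15, 1884: 31 days (March has 31).
Apr 15, 1884 → May 15, 1884: 30 days (April has 30).
May 15, 1884 → Jun 15, 1884: 31 days (May has 31).
Jun 15, 1884 → Jul 4, 1884: 19 days.
Total: 7902 days.

7902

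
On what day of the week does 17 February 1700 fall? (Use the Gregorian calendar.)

Wednesday

Doomsday rule: the anchor day for the 1700s is Sunday. For year 00: 0÷12 = 0 r 0, and 0÷4 = 0, so 0+0+0 = 0.
Sunday + 0 ≡ Sunday — that's 1700's doomsday.
In February the doomsday date is Feb 28 (1700 is not a leap year (divisible by 100 but not 400)).
Feb 17 is 11 days before Feb 28; 11 mod 7 = 4, so Sunday − 4 = Wednesday.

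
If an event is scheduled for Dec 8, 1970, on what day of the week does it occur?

Doomsday rule: the anchor day for the 1900s is Wednesday. For year 70: 70÷12 = 5 r 10, and 10÷4 = 2, so 5+10+2 = 17.
Wednesday + 17 ≡ Saturday — that's 1970's doomsday.
In December the doomsday date is Dec 12.
Dec 8 is 4 days before Dec 12; 4 mod 7 = 4, so Saturday − 4 = Tuesday.

Tuesday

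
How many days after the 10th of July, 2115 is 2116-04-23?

Jul 10, 2115 → Aug 10, 2115: 31 days (July has 31).
Aug 10, 2115 → Sep 10, 2115: 31 days (August has 31).
Sep 10, 2115 → Oct 10, 2115: 30 days (September has 30).
Oct 10, 2115 → Nov 10, 2115: 31 days (October has 31).
Nov 10, 2115 → Dec 10, 2115: 30 days (November has 30).
Dec 10, 2115 → Jan 10, 2116: 31 days (December has 31).
Jan 10, 2116 → Feb 10, 2116: 31 days (January has 31).
Feb 10, 2116 → Mar 10, 2116: 29 days (February has 29).
Mar 10, 2116 → Apr 10, 2116: 31 days (March has 31).
Apr 10, 2116 → Apr 23, 2116: 13 days.
Total: 288 days.

288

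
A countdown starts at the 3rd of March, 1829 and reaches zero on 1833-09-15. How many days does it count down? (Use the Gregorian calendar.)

Mar 3, 1829 → Mar 3, 1830: 365 days.
Mar 3, 1830 → Mar 3, 1831: 365 days.
Mar 3, 1831 → Mar 3, 1832: 366 days (Feb 29, 1832 is in that span).
Mar 3, 1832 → Mar 3, 1833: 365 days.
Mar 3, 1833 → Apr 3, 1833: 31 days (March has 31).
Apr 3, 1833 → May 3, 1833: 30 days (April has 30).
May 3, 1833 → Jun 3, 1833: 31 days (May has 31).
Jun 3, 1833 → Jul 3, 1833: 30 days (June has 30).
Jul 3, 1833 → Aug 3, 1833: 31 days (July has 31).
Aug 3, 1833 → Sep 3, 1833: 31 days (August has 31).
Sep 3, 1833 → Sep 15, 1833: 12 days.
Total: 1657 days.

1657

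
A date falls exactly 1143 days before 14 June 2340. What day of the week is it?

Wednesday

Jun 14, 2340 is a Friday.
1143 mod 7 = 2, so 1143 days before a Friday is Friday − 2 = Wednesday.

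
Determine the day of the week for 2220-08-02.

Wednesday

Doomsday rule: the anchor day for the 2200s is Friday. For year 20: 20÷12 = 1 r 8, and 8÷4 = 2, so 1+8+2 = 11.
Friday + 11 ≡ Tuesday — that's 2220's doomsday.
In August the doomsday date is Aug 8.
Aug 2 is 6 days before Aug 8; 6 mod 7 = 6, so Tuesday − 6 = Wednesday.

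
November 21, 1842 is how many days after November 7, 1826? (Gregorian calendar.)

5858

Nov 7, 1826 → Nov 7, 1827: 365 days.
Nov 7, 1827 → Nov 7, 1828: 366 days (Feb 29, 1828 is in that span).
Nov 7, 1828 → Nov 7, 1829: 365 days.
Nov 7, 1829 → Nov 7, 1830: 365 days.
Nov 7, 1830 → Nov 7, 1831: 365 days.
Nov 7, 1831 → Nov 7, 1832: 366 days (Feb 29, 1832 is in that span).
Nov 7, 1832 → Nov 7, 1833: 365 days.
Nov 7, 1833 → Nov 7, 1834: 365 days.
Nov 7, 1834 → Nov 7, 1835: 365 days.
Nov 7, 1835 → Nov 7, 1836: 366 days (Feb 29, 1836 is in that span).
Nov 7, 1836 → Nov 7, 1837: 365 days.
Nov 7, 1837 → Nov 7, 1838: 365 days.
Nov 7, 1838 → Nov 7, 1839: 365 days.
Nov 7, 1839 → Nov 7, 1840: 366 days (Feb 29, 1840 is in that span).
Nov 7, 1840 → Nov 7, 1841: 365 days.
Nov 7, 1841 → Dec 7, 1841: 30 days (November has 30).
Dec 7, 1841 → Jan 7, 1842: 31 days (December has 31).
Jan 7, 1842 → Feb 7, 1842: 31 days (January has 31).
Feb 7, 1842 → Mar 7, 1842: 28 days (February has 28).
Mar 7, 1842 → Apr 7, 1842: 31 days (March has 31).
Apr 7, 1842 → May 7, 1842: 30 days (April has 30).
May 7, 1842 → Jun 7, 1842: 31 days (May has 31).
Jun 7, 1842 → Jul 7, 1842: 30 days (June has 30).
Jul 7, 1842 → Aug 7, 1842: 31 days (July has 31).
Aug 7, 1842 → Sep 7, 1842: 31 days (August has 31).
Sep 7, 1842 → Oct 7, 1842: 30 days (September has 30).
Oct 7, 1842 → Nov 7, 1842: 31 days (October has 31).
Nov 7, 1842 → Nov 21, 1842: 14 days.
Total: 5858 days.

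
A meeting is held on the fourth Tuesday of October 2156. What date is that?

October 1, 2156 is a Friday.
The first Tuesday is therefore October 5 (4 days later).
The fourth Tuesday is 5 + 3×7 = October 26.

October 26, 2156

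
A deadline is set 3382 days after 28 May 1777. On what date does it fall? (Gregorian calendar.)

+365 (one year) → May 28, 1778 (3017 left).
+365 (one year) → May 28, 1779 (2652 left).
+366 (one year; includes Feb 29, 1780) → May 28, 1780 (2286 left).
+365 (one year) → May 28, 1781 (1921 left).
+365 (one year) → May 28, 1782 (1556 left).
+365 (one year) → May 28, 1783 (1191 left).
+366 (one year; includes Feb 29, 1784) → May 28, 1784 (825 left).
+365 (one year) → May 28, 1785 (460 left).
+365 (one year) → May 28, 1786 (95 left).
May has 31 days: +4 → Jun 1, 1786 (91 left).
Jun has 30 days: +30 → Jul 1, 1786 (61 left).
Jul has 31 days: +31 → Aug 1, 1786 (30 left).
+30 → Aug 31, 1786.

August 31, 1786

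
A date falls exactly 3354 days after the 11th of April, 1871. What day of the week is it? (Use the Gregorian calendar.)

Apr 11, 1871 is a Tuesday.
3354 mod 7 = 1, so 3354 days after a Tuesday is Tuesday + 1 = Wednesday.

Wednesday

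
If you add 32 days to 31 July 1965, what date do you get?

September 1, 1965

Jul has 31 days: +1 → Aug 1, 1965 (31 left).
Aug has 31 days: +31 → Sep 1, 1965 (0 left).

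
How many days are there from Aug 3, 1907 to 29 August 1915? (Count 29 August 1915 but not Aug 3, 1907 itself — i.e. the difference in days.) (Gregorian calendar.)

Aug 3, 1907 → Aug 3, 1908: 366 days (Feb 29, 1908 is in that span).
Aug 3, 1908 → Aug 3, 1909: 365 days.
Aug 3, 1909 → Aug 3, 1910: 365 days.
Aug 3, 1910 → Aug 3, 1911: 365 days.
Aug 3, 1911 → Aug 3, 1912: 366 days (Feb 29, 1912 is in that span).
Aug 3, 1912 → Aug 3, 1913: 365 days.
Aug 3, 1913 → Aug 3, 1914: 365 days.
Aug 3, 1914 → Sep 3, 1914: 31 days (August has 31).
Sep 3, 1914 → Oct 3, 1914: 30 days (September has 30).
Oct 3, 1914 → Nov 3, 1914: 31 days (October has 31).
Nov 3, 1914 → Dec 3, 1914: 30 days (November has 30).
Dec 3, 1914 → Jan 3, 1915: 31 days (December has 31).
Jan 3, 1915 → Feb 3, 1915: 31 days (January has 31).
Feb 3, 1915 → Mar 3, 1915: 28 days (February has 28).
Mar 3, 1915 → Apr 3, 1915: 31 days (March has 31).
Apr 3, 1915 → May 3, 1915: 30 days (April has 30).
May 3, 1915 → Jun 3, 1915: 31 days (May has 31).
Jun 3, 1915 → Jul 3, 1915: 30 days (June has 30).
Jul 3, 1915 → Aug 3, 1915: 31 days (July has 31).
Aug 3, 1915 → Aug 29, 1915: 26 days.
Total: 2948 days.

2948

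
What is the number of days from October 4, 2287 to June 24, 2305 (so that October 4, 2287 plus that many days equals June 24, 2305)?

6472

Oct 4, 2287 → Oct 4, 2288: 366 days (Feb 29, 2288 is in that span).
Oct 4, 2288 → Oct 4, 2289: 365 days.
Oct 4, 2289 → Oct 4, 2290: 365 days.
Oct 4, 2290 → Oct 4, 2291: 365 days.
Oct 4, 2291 → Oct 4, 2292: 366 days (Feb 29, 2292 is in that span).
Oct 4, 2292 → Oct 4, 2293: 365 days.
Oct 4, 2293 → Oct 4, 2294: 365 days.
Oct 4, 2294 → Oct 4, 2295: 365 days.
Oct 4, 2295 → Oct 4, 2296: 366 days (Feb 29, 2296 is in that span).
Oct 4, 2296 → Oct 4, 2297: 365 days.
Oct 4, 2297 → Oct 4, 2298: 365 days.
Oct 4, 2298 → Oct 4, 2299: 365 days.
Oct 4, 2299 → Oct 4, 2300: 365 days.
Oct 4, 2300 → Oct 4, 2301: 365 days.
Oct 4, 2301 → Oct 4, 2302: 365 days.
Oct 4, 2302 → Oct 4, 2303: 365 days.
Oct 4, 2303 → Oct 4, 2304: 366 days (Feb 29, 2304 is in that span).
Oct 4, 2304 → Nov 4, 2304: 31 days (October has 31).
Nov 4, 2304 → Dec 4, 2304: 30 days (November has 30).
Dec 4, 2304 → Jan 4, 2305: 31 days (December has 31).
Jan 4, 2305 → Feb 4, 2305: 31 days (January has 31).
Feb 4, 2305 → Mar 4, 2305: 28 days (February has 28).
Mar 4, 2305 → Apr 4, 2305: 31 days (March has 31).
Apr 4, 2305 → May 4, 2305: 30 days (April has 30).
May 4, 2305 → Jun 4, 2305: 31 days (May has 31).
Jun 4, 2305 → Jun 24, 2305: 20 days.
Total: 6472 days.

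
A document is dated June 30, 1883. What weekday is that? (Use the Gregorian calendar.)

Saturday

January 1, 1883 is a Monday.
Jan 1, 1883 → Feb 1, 1883: 31 days (January has 31).
Feb 1, 1883 → Mar 1, 1883: 28 days (February has 28).
Mar 1, 1883 → Apr 1, 1883: 31 days (March has 31).
Apr 1, 1883 → May 1, 1883: 30 days (April has 30).
May 1, 1883 → Jun 1, 1883: 31 days (May has 31).
Jun 1, 1883 → Jun 30, 1883: 29 days.
Total: 180 days.
180 mod 7 = 5, so Monday + 5 = Saturday.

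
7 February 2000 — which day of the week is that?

Doomsday rule: the anchor day for the 2000s is Tuesday. For year 00: 0÷12 = 0 r 0, and 0÷4 = 0, so 0+0+0 = 0.
Tuesday + 0 ≡ Tuesday — that's 2000's doomsday.
In February the doomsday date is Feb 29 (2000 is a leap year (divisible by 400)).
Feb 7 is 22 days before Feb 29; 22 mod 7 = 1, so Tuesday − 1 = Monday.

Monday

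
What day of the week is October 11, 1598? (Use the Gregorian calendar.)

Doomsday rule: the anchor day for the 1500s is Wednesday. For year 98: 98÷12 = 8 r 2, and 2÷4 = 0, so 8+2+0 = 10.
Wednesday + 10 ≡ Saturday — that's 1598's doomsday.
In October the doomsday date is Oct 10.
Oct 11 is 1 day after Oct 10; 1 mod 7 = 1, so Saturday + 1 = Sunday.

Sunday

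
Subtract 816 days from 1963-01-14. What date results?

October 20, 1960

−365 (one year) → Jan 14, 1962 (451 left).
−365 (one year) → Jan 14, 1961 (86 left).
−14 → Dec 31, 1960 (end of Dec, 31 days; 72 left).
−31 → Nov 30, 1960 (end of Nov, 30 days; 41 left).
−30 → Oct 31, 1960 (end of Oct, 31 days; 11 left).
−11 → Oct 20, 1960.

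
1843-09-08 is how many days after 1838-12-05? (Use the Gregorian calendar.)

1738

Dec 5, 1838 → Dec 5, 1839: 365 days.
Dec 5, 1839 → Dec 5, 1840: 366 days (Feb 29, 1840 is in that span).
Dec 5, 1840 → Dec 5, 1841: 365 days.
Dec 5, 1841 → Dec 5, 1842: 365 days.
Dec 5, 1842 → Jan 5, 1843: 31 days (December has 31).
Jan 5, 1843 → Feb 5, 1843: 31 days (January has 31).
Feb 5, 1843 → Mar 5, 1843: 28 days (February has 28).
Mar 5, 1843 → Apr 5, 1843: 31 days (March has 31).
Apr 5, 1843 → May 5, 1843: 30 days (April has 30).
May 5, 1843 → Jun 5, 1843: 31 days (May has 31).
Jun 5, 1843 → Jul 5, 1843: 30 days (June has 30).
Jul 5, 1843 → Aug 5, 1843: 31 days (July has 31).
Aug 5, 1843 → Sep 5, 1843: 31 days (August has 31).
Sep 5, 1843 → Sep 8, 1843: 3 days.
Total: 1738 days.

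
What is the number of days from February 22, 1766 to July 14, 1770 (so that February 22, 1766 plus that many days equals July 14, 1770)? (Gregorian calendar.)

Feb 22, 1766 → Feb 22, 1767: 365 days.
Feb 22, 1767 → Feb 22, 1768: 365 days.
Feb 22, 1768 → Feb 22, 1769: 366 days (Feb 29, 1768 is in that span).
Feb 22, 1769 → Feb 22, 1770: 365 days.
Feb 22, 1770 → Mar 22, 1770: 28 days (February has 28).
Mar 22, 1770 → Apr 22, 1770: 31 days (March has 31).
Apr 22, 1770 → May 22, 1770: 30 days (April has 30).
May 22, 1770 → Jun 22, 1770: 31 days (May has 31).
Jun 22, 1770 → Jul 14, 1770: 22 days.
Total: 1603 days.

1603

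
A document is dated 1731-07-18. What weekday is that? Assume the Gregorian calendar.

Doomsday rule: the anchor day for the 1700s is Sunday. For year 31: 31÷12 = 2 r 7, and 7÷4 = 1, so 2+7+1 = 10.
Sunday + 10 ≡ Wednesday — that's 1731's doomsday.
In July the doomsday date is Jul 11.
Jul 18 is 7 days after Jul 11; 7 mod 7 = 0, so Wednesday + 0 = Wednesday.

Wednesday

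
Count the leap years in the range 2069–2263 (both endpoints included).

46

Multiples of 4 in [2069,2263]: 48.
Of those, multiples of 100: 2 (not leap unless ÷400).
Multiples of 400: 0.
Leap years = 48 − 2 + 0 = 46.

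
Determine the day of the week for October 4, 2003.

Saturday

January 1, 2003 is a Wednesday.
Jan 1, 2003 → Feb 1, 2003: 31 days (January has 31).
Feb 1, 2003 → Mar 1, 2003: 28 days (February has 28).
Mar 1, 2003 → Apr 1, 2003: 31 days (March has 31).
Apr 1, 2003 → May 1, 2003: 30 days (April has 30).
May 1, 2003 → Jun 1, 2003: 31 days (May has 31).
Jun 1, 2003 → Jul 1, 2003: 30 days (June has 30).
Jul 1, 2003 → Aug 1, 2003: 31 days (July has 31).
Aug 1, 2003 → Sep 1, 2003: 31 days (August has 31).
Sep 1, 2003 → Oct 1, 2003: 30 days (September has 30).
Oct 1, 2003 → Oct 4, 2003: 3 days.
Total: 276 days.
276 mod 7 = 3, so Wednesday + 3 = Saturday.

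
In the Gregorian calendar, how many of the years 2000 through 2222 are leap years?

Multiples of 4 in [2000,2222]: 56.
Of those, multiples of 100: 3 (not leap unless ÷400).
Multiples of 400: 1.
Leap years = 56 − 3 + 1 = 54.

54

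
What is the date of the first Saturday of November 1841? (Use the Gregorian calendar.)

November 1, 1841 is a Monday.
The first Saturday is therefore November 6 (5 days later).

November 6, 1841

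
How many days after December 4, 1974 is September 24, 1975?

294

Dec 4, 1974 → Jan 4, 1975: 31 days (December has 31).
Jan 4, 1975 → Feb 4, 1975: 31 days (January has 31).
Feb 4, 1975 → Mar 4, 1975: 28 days (February has 28).
Mar 4, 1975 → Apr 4, 1975: 31 days (March has 31).
Apr 4, 1975 → May 4, 1975: 30 days (April has 30).
May 4, 1975 → Jun 4, 1975: 31 days (May has 31).
Jun 4, 1975 → Jul 4, 1975: 30 days (June has 30).
Jul 4, 1975 → Aug 4, 1975: 31 days (July has 31).
Aug 4, 1975 → Sep 4, 1975: 31 days (August has 31).
Sep 4, 1975 → Sep 24, 1975: 20 days.
Total: 294 days.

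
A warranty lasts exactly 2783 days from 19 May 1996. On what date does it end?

+365 (one year) → May 19, 1997 (2418 left).
+365 (one year) → May 19, 1998 (2053 left).
+365 (one year) → May 19, 1999 (1688 left).
+366 (one year; includes Feb 29, 2000) → May 19, 2000 (1322 left).
+365 (one year) → May 19, 2001 (957 left).
+365 (one year) → May 19, 2002 (592 left).
+365 (one year) → May 19, 2003 (227 left).
May has 31 days: +13 → Jun 1, 2003 (214 left).
Jun has 30 days: +30 → Jul 1, 2003 (184 left).
Jul has 31 days: +31 → Aug 1, 2003 (153 left).
Aug has 31 days: +31 → Sep 1, 2003 (122 left).
Sep has 30 days: +30 → Oct 1, 2003 (92 left).
Oct has 31 days: +31 → Nov 1, 2003 (61 left).
Nov has 30 days: +30 → Dec 1, 2003 (31 left).
Dec has 31 days: +31 → Jan 1, 2004 (0 left).

January 1, 2004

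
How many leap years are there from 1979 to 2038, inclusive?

15

Multiples of 4 in [1979,2038]: 15.
Of those, multiples of 100: 1 (not leap unless ÷400).
Multiples of 400: 1.
Leap years = 15 − 1 + 1 = 15.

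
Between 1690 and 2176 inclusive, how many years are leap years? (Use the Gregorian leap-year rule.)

118

Multiples of 4 in [1690,2176]: 122.
Of those, multiples of 100: 5 (not leap unless ÷400).
Multiples of 400: 1.
Leap years = 122 − 5 + 1 = 118.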